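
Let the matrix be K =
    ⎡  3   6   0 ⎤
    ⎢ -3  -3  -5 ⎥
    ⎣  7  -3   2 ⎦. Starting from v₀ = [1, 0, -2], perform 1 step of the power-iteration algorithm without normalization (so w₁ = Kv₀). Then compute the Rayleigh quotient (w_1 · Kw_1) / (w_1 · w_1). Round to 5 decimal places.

w1 = Kv₀ = (3·1 + 6·0 + 0·(-2); (-3)·1 + (-3)·0 + (-5)·(-2); 7·1 + (-3)·0 + 2·(-2)) = (3, 7, 3)
Kw1 = (51, -45, 6)
w1·Kw1 = 3·51 + 7·(-45) + 3·6 = -144; w1·w1 = 3·3 + 7·7 + 3·3 = 67
λ ≈ -144/67 = -2.14925

λ ≈ -2.14925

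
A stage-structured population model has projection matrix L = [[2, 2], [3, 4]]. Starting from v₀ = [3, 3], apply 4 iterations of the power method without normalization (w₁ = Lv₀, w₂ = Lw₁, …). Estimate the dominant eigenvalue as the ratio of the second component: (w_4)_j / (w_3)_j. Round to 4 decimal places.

5.6460

w1 = Lv₀ = (12, 21)
w2 = Lw1 = (66, 120)
w3 = Lw2 = (372, 678)
w4 = Lw3 = (2100, 3828)
Ratio at component: 3828 / 678 = 5.6460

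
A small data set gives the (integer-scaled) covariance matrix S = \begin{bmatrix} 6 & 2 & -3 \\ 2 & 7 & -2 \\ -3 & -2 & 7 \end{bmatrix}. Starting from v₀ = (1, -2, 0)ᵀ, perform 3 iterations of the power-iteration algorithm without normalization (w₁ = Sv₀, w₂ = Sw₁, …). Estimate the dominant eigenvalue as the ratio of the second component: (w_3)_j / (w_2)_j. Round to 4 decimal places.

w1 = Sv₀ = (2, -12, 1)
w2 = Sw1 = (-15, -82, 25)
w3 = Sw2 = (-329, -654, 384)
Ratio at component: -654 / -82 = 7.9756

7.9756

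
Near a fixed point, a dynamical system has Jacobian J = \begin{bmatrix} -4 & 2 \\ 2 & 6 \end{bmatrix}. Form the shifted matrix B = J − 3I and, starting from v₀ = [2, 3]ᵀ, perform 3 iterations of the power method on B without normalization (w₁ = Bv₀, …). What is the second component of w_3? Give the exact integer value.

B = J − 3I has rows (-7, 2); (2, 3)
w1 = Bv₀ = ((-7)·2 + 2·3; 2·2 + 3·3) = (-8, 13)
w2 = Bw1 = ((-7)·(-8) + 2·13; 2·(-8) + 3·13) = (82, 23)
w3 = Bw2 = (-528, 233)
Requested component of w3: 233

233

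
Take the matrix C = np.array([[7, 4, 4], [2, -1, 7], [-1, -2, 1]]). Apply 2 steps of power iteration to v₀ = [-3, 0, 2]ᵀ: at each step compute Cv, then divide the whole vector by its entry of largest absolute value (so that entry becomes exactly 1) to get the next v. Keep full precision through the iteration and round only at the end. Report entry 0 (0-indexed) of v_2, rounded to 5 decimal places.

1.00000

Cv0 = (-13.000000, 8.000000, 5.000000); divide by -13.000000 → v1 = (1.000000, -0.615385, -0.384615)
Cv1 = (3.000000, -0.076923, -0.153846); divide by 3.000000 → v2 = (1.000000, -0.025641, -0.051282)
Requested entry of v2: -39/-39 = 1.00000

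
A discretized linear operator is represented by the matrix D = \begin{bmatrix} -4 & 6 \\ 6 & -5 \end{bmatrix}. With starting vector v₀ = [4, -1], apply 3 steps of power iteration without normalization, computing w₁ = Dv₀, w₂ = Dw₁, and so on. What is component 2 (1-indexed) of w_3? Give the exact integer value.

2957

w1 = Dv₀ = (-22, 29)
w2 = Dw1 = (262, -277)
w3 = Dw2 = (-2710, 2957)
The requested component of w3 is 2957.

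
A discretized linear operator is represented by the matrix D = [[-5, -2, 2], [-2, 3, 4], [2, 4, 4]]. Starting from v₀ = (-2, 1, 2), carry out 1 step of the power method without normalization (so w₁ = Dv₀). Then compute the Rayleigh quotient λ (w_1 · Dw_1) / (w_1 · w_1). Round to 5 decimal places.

w1 = Dv₀ = ((-5)·(-2) + (-2)·1 + 2·2; (-2)·(-2) + 3·1 + 4·2; 2·(-2) + 4·1 + 4·2) = (12, 15, 8)
Dw1 = (-74, 53, 116)
w1·Dw1 = 12·(-74) + 15·53 + 8·116 = 835; w1·w1 = 12·12 + 15·15 + 8·8 = 433
λ ≈ 835/433 = 1.92841

λ ≈ 1.92841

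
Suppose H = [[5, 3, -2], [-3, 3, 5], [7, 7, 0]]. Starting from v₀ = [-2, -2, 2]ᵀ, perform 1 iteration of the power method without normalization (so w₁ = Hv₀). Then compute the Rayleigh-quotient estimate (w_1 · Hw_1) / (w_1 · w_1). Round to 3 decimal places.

w1 = Hv₀ = (-20, 10, -28)
Hw1 = (-14, -50, -70)
w1·Hw1 = (-20)·(-14) + 10·(-50) + (-28)·(-70) = 1740; w1·w1 = (-20)·(-20) + 10·10 + (-28)·(-28) = 1284
λ ≈ 1740/1284 = 1.355

1.355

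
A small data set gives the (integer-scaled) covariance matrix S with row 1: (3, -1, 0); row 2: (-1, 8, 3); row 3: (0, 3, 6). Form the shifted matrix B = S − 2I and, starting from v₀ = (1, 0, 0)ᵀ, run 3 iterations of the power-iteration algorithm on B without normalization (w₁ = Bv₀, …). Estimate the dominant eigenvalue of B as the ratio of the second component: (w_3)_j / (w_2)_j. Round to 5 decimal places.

B = S − 2I has rows (1, -1, 0); (-1, 6, 3); (0, 3, 4)
w1 = Bv₀ = (1, -1, 0)
w2 = Bw1 = (2, -7, -3)
w3 = Bw2 = (9, -53, -33)
Ratio: -53/-7 = 7.57143

7.57143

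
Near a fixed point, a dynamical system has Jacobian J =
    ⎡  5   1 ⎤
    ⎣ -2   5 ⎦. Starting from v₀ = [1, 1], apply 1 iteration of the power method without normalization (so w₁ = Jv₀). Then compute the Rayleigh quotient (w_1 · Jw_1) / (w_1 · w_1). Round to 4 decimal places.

λ ≈ 4.6000

w1 = Jv₀ = (5·1 + 1·1; (-2)·1 + 5·1) = (6, 3)
Jw1 = (33, 3)
w1·Jw1 = 6·33 + 3·3 = 207; w1·w1 = 6·6 + 3·3 = 45
λ ≈ 207/45 = 4.6000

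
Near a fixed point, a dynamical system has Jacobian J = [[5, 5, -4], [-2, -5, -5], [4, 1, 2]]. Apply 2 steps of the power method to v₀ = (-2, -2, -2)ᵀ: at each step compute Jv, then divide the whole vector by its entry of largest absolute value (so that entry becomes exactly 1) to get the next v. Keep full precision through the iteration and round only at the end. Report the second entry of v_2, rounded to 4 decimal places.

-0.2241

Jv0 = (-12.00000, 24.00000, -14.00000); divide by 24.00000 → v1 = (-0.50000, 1.00000, -0.58333)
Jv1 = (4.83333, -1.08333, -2.16667); divide by 4.83333 → v2 = (1.00000, -0.22414, -0.44828)
Requested entry of v2: -26/116 = -0.2241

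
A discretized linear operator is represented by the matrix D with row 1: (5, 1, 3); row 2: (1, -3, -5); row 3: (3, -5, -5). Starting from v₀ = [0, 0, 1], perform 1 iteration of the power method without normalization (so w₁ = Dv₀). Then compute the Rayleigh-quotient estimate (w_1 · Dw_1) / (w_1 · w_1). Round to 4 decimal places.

-8.8983

w1 = Dv₀ = (3, -5, -5)
Dw1 = (-5, 43, 59)
w1·Dw1 = 3·(-5) + (-5)·43 + (-5)·59 = -525; w1·w1 = 3·3 + (-5)·(-5) + (-5)·(-5) = 59
λ ≈ -525/59 = -8.8983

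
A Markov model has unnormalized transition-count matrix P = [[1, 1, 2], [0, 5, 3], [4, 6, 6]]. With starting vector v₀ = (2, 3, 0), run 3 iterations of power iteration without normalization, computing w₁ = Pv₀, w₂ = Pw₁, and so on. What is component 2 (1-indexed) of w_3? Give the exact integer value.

w1 = Pv₀ = (1·2 + 1·3 + 2·0; 0·2 + 5·3 + 3·0; 4·2 + 6·3 + 6·0) = (5, 15, 26)
w2 = Pw1 = (1·5 + 1·15 + 2·26; 0·5 + 5·15 + 3·26; 4·5 + 6·15 + 6·26) = (72, 153, 266)
w3 = Pw2 = (757, 1563, 2802)
The requested component of w3 is 1563.

1563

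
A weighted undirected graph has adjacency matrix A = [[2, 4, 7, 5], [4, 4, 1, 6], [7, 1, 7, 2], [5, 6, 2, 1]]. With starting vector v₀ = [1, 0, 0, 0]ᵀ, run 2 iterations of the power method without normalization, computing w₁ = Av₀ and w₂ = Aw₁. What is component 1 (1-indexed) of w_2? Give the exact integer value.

w1 = Av₀ = (2, 4, 7, 5)
w2 = Aw1 = (94, 61, 77, 53)
The requested component of w2 is 94.

94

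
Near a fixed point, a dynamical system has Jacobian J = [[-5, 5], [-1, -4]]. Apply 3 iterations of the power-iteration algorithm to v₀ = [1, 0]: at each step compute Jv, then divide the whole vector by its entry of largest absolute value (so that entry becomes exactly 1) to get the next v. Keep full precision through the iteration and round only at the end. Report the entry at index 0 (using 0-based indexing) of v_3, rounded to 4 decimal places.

Jv0 = (-5.00000, -1.00000); divide by -5.00000 → v1 = (1.00000, 0.20000)
Jv1 = (-4.00000, -1.80000); divide by -4.00000 → v2 = (1.00000, 0.45000)
Jv2 = (-2.75000, -2.80000); divide by -2.80000 → v3 = (0.98214, 1.00000)
Requested entry of v3: -55/-56 = 0.9821

0.9821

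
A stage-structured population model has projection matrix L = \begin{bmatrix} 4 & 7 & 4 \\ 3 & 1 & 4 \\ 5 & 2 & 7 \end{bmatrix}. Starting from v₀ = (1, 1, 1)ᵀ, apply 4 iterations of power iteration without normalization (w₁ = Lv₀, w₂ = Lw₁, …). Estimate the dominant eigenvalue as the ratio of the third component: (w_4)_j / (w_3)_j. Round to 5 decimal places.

12.74636

w1 = Lv₀ = (4·1 + 7·1 + 4·1; 3·1 + 1·1 + 4·1; 5·1 + 2·1 + 7·1) = (15, 8, 14)
w2 = Lw1 = (4·15 + 7·8 + 4·14; 3·15 + 1·8 + 4·14; 5·15 + 2·8 + 7·14) = (172, 109, 189)
w3 = Lw2 = (2207, 1381, 2401)
w4 = Lw3 = (28099, 17606, 30604)
Ratio at component: 30604 / 2401 = 12.74636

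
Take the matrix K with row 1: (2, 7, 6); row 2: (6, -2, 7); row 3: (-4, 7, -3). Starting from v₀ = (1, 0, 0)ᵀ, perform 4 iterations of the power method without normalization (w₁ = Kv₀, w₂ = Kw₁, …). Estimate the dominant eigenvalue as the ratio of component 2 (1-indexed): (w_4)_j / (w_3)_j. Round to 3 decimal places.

λ ≈ -6.333

w1 = Kv₀ = (2, 6, -4)
w2 = Kw1 = (22, -28, 46)
w3 = Kw2 = (124, 510, -422)
w4 = Kw3 = (1286, -3230, 4340)
Ratio at component: -3230 / 510 = -6.333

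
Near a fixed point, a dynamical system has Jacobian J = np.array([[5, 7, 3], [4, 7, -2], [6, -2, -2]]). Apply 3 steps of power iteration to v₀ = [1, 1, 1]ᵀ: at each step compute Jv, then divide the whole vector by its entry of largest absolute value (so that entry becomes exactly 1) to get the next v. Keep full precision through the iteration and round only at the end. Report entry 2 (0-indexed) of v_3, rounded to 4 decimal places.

0.2789

Jv0 = (15.00000, 9.00000, 2.00000); divide by 15.00000 → v1 = (1.00000, 0.60000, 0.13333)
Jv1 = (9.60000, 7.93333, 4.53333); divide by 9.60000 → v2 = (1.00000, 0.82639, 0.47222)
Jv2 = (12.20139, 8.84028, 3.40278); divide by 12.20139 → v3 = (1.00000, 0.72453, 0.27888)
Requested entry of v3: 490/1757 = 0.2789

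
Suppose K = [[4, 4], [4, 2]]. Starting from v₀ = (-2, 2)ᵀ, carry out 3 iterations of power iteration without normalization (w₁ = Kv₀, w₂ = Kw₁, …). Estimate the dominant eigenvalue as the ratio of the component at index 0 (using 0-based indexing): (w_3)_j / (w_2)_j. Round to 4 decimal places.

w1 = Kv₀ = (4·(-2) + 4·2; 4·(-2) + 2·2) = (0, -4)
w2 = Kw1 = (4·0 + 4·(-4); 4·0 + 2·(-4)) = (-16, -8)
w3 = Kw2 = (-96, -80)
Ratio at component: -96 / -16 = 6.0000

λ ≈ 6.0000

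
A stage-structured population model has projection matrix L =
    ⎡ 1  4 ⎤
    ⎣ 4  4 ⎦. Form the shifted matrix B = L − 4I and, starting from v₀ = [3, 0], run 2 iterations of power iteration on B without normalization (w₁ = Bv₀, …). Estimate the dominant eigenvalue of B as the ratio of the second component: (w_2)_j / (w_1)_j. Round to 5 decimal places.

μ ≈ -3.00000

B = L − 4I has rows (-3, 4); (4, 0)
w1 = Bv₀ = ((-3)·3 + 4·0; 4·3 + 0·0) = (-9, 12)
w2 = Bw1 = ((-3)·(-9) + 4·12; 4·(-9) + 0·12) = (75, -36)
Ratio: -36/12 = -3.00000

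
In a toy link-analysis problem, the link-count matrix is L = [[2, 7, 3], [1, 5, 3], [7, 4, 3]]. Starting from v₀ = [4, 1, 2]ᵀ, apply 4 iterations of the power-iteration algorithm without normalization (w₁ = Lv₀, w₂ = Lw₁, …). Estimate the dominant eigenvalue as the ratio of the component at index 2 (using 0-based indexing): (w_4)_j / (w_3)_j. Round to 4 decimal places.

w1 = Lv₀ = (2·4 + 7·1 + 3·2; 1·4 + 5·1 + 3·2; 7·4 + 4·1 + 3·2) = (21, 15, 38)
w2 = Lw1 = (2·21 + 7·15 + 3·38; 1·21 + 5·15 + 3·38; 7·21 + 4·15 + 3·38) = (261, 210, 321)
w3 = Lw2 = (2955, 2274, 3630)
w4 = Lw3 = (32718, 25215, 40671)
Ratio at component: 40671 / 3630 = 11.2041

λ ≈ 11.2041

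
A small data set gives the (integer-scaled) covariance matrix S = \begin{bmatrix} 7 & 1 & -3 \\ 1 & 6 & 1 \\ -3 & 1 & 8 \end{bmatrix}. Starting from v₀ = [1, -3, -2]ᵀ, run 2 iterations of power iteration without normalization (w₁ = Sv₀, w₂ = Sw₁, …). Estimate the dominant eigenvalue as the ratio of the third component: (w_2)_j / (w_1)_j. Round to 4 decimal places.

10.2273

w1 = Sv₀ = (10, -19, -22)
w2 = Sw1 = (117, -126, -225)
Ratio at component: -225 / -22 = 10.2273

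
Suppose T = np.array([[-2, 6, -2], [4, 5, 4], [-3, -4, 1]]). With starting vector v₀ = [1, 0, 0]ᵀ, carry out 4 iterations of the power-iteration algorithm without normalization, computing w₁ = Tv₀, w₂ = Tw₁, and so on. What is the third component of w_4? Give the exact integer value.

w1 = Tv₀ = (-2, 4, -3)
w2 = Tw1 = (34, 0, -13)
w3 = Tw2 = (-42, 84, -115)
w4 = Tw3 = (818, -208, -325)
The requested component of w4 is -325.

-325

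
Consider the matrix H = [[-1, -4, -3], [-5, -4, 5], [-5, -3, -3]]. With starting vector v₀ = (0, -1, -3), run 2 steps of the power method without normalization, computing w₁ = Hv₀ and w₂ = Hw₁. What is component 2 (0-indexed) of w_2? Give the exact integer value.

-68

w1 = Hv₀ = ((-1)·0 + (-4)·(-1) + (-3)·(-3); (-5)·0 + (-4)·(-1) + 5·(-3); (-5)·0 + (-3)·(-1) + (-3)·(-3)) = (13, -11, 12)
w2 = Hw1 = ((-1)·13 + (-4)·(-11) + (-3)·12; (-5)·13 + (-4)·(-11) + 5·12; (-5)·13 + (-3)·(-11) + (-3)·12) = (-5, 39, -68)
The requested component of w2 is -68.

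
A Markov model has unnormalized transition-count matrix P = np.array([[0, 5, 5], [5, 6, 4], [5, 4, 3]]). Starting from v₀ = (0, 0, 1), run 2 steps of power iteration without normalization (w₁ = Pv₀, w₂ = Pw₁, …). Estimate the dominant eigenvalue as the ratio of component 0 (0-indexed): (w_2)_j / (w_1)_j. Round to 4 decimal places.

λ ≈ 7.0000

w1 = Pv₀ = (0·0 + 5·0 + 5·1; 5·0 + 6·0 + 4·1; 5·0 + 4·0 + 3·1) = (5, 4, 3)
w2 = Pw1 = (0·5 + 5·4 + 5·3; 5·5 + 6·4 + 4·3; 5·5 + 4·4 + 3·3) = (35, 61, 50)
Ratio at component: 35 / 5 = 7.0000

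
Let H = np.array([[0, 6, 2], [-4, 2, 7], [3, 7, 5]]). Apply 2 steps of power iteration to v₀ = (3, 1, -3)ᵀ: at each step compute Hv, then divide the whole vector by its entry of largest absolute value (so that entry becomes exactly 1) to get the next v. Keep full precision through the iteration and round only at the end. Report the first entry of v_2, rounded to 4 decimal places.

0.8679

Hv0 = (0.00000, -31.00000, 1.00000); divide by -31.00000 → v1 = (0.00000, 1.00000, -0.03226)
Hv1 = (5.93548, 1.77419, 6.83871); divide by 6.83871 → v2 = (0.86792, 0.25943, 1.00000)
Requested entry of v2: -184/-212 = 0.8679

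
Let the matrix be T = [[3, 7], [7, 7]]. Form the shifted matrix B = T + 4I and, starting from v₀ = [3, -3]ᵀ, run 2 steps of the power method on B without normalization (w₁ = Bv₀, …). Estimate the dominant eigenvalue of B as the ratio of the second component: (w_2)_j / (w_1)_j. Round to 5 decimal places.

B = T + 4I has rows (7, 7); (7, 11)
w1 = Bv₀ = (7·3 + 7·(-3); 7·3 + 11·(-3)) = (0, -12)
w2 = Bw1 = (7·0 + 7·(-12); 7·0 + 11·(-12)) = (-84, -132)
Ratio: -132/-12 = 11.00000

11.00000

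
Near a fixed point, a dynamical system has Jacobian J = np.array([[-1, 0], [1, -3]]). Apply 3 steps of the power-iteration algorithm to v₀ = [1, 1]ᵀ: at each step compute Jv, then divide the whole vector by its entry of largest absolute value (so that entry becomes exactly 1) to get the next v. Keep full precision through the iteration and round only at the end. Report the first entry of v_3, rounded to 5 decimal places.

Jv0 = (-1.000000, -2.000000); divide by -2.000000 → v1 = (0.500000, 1.000000)
Jv1 = (-0.500000, -2.500000); divide by -2.500000 → v2 = (0.200000, 1.000000)
Jv2 = (-0.200000, -2.800000); divide by -2.800000 → v3 = (0.071429, 1.000000)
Requested entry of v3: -1/-14 = 0.07143

0.07143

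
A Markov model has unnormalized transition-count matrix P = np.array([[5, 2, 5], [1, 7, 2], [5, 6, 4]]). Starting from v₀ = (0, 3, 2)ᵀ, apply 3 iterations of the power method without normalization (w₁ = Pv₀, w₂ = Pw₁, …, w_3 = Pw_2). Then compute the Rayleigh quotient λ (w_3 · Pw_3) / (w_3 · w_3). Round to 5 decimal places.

λ ≈ 12.07296

w1 = Pv₀ = (5·0 + 2·3 + 5·2; 1·0 + 7·3 + 2·2; 5·0 + 6·3 + 4·2) = (16, 25, 26)
w2 = Pw1 = (5·16 + 2·25 + 5·26; 1·16 + 7·25 + 2·26; 5·16 + 6·25 + 4·26) = (260, 243, 334)
w3 = Pw2 = (3456, 2629, 4094)
Pw3 = (43008, 30047, 49430)
w3·Pw3 = 3456·43008 + 2629·30047 + 4094·49430 = 429995631; w3·w3 = 3456·3456 + 2629·2629 + 4094·4094 = 35616413
λ ≈ 429995631/35616413 = 12.07296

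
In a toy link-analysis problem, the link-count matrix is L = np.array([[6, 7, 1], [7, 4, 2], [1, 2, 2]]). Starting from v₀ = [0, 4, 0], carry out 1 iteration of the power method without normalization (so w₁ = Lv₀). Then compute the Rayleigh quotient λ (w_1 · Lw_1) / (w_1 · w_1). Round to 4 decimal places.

w1 = Lv₀ = (6·0 + 7·4 + 1·0; 7·0 + 4·4 + 2·0; 1·0 + 2·4 + 2·0) = (28, 16, 8)
Lw1 = (288, 276, 76)
w1·Lw1 = 28·288 + 16·276 + 8·76 = 13088; w1·w1 = 28·28 + 16·16 + 8·8 = 1104
λ ≈ 13088/1104 = 11.8551

11.8551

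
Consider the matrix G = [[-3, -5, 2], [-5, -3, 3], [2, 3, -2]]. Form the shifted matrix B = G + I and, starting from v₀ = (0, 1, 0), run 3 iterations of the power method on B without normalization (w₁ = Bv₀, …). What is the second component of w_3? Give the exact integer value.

-263

B = G + I has rows (-2, -5, 2); (-5, -2, 3); (2, 3, -1)
w1 = Bv₀ = (-5, -2, 3)
w2 = Bw1 = (26, 38, -19)
w3 = Bw2 = (-280, -263, 185)
Requested component of w3: -263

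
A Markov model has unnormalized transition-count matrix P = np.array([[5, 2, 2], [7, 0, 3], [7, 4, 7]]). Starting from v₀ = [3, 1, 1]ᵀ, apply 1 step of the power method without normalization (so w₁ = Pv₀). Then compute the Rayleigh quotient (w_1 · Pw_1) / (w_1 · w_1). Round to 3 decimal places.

12.200

w1 = Pv₀ = (5·3 + 2·1 + 2·1; 7·3 + 0·1 + 3·1; 7·3 + 4·1 + 7·1) = (19, 24, 32)
Pw1 = (207, 229, 453)
w1·Pw1 = 19·207 + 24·229 + 32·453 = 23925; w1·w1 = 19·19 + 24·24 + 32·32 = 1961
λ ≈ 23925/1961 = 12.200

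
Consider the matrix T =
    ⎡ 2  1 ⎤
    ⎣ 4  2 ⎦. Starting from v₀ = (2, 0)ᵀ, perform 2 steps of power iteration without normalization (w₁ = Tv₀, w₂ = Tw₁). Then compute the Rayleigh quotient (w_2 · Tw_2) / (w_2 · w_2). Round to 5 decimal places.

4.00000

w1 = Tv₀ = (2·2 + 1·0; 4·2 + 2·0) = (4, 8)
w2 = Tw1 = (2·4 + 1·8; 4·4 + 2·8) = (16, 32)
Tw2 = (64, 128)
w2·Tw2 = 16·64 + 32·128 = 5120; w2·w2 = 16·16 + 32·32 = 1280
λ ≈ 5120/1280 = 4.00000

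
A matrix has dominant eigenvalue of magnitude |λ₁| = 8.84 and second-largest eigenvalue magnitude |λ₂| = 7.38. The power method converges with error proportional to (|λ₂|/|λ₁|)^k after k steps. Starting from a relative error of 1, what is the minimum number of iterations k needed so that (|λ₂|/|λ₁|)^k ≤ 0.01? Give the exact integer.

26

|λ₂/λ₁| = 7.38/8.84 = 0.83484
Need k ≥ ln(0.01) / ln(0.83484) = -4.6052 / -0.1805 ≈ 25.512
Smallest integer k satisfying the bound: 26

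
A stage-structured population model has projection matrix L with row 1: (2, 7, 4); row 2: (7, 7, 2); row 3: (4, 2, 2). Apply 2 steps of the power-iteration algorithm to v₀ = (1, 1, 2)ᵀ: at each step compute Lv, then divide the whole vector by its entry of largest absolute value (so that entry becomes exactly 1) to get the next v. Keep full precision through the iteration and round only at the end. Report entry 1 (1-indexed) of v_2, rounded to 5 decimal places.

Lv0 = (17.000000, 18.000000, 10.000000); divide by 18.000000 → v1 = (0.944444, 1.000000, 0.555556)
Lv1 = (11.111111, 14.722222, 6.888889); divide by 14.722222 → v2 = (0.754717, 1.000000, 0.467925)
Requested entry of v2: 200/265 = 0.75472

0.75472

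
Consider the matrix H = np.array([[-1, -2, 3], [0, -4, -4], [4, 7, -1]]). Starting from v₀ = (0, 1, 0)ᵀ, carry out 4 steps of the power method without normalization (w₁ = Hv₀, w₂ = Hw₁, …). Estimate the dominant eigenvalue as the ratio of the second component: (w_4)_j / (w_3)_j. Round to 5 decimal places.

w1 = Hv₀ = ((-1)·0 + (-2)·1 + 3·0; 0·0 + (-4)·1 + (-4)·0; 4·0 + 7·1 + (-1)·0) = (-2, -4, 7)
w2 = Hw1 = ((-1)·(-2) + (-2)·(-4) + 3·7; 0·(-2) + (-4)·(-4) + (-4)·7; 4·(-2) + 7·(-4) + (-1)·7) = (31, -12, -43)
w3 = Hw2 = (-136, 220, 83)
w4 = Hw3 = (-55, -1212, 913)
Ratio at component: -1212 / 220 = -5.50909

λ ≈ -5.50909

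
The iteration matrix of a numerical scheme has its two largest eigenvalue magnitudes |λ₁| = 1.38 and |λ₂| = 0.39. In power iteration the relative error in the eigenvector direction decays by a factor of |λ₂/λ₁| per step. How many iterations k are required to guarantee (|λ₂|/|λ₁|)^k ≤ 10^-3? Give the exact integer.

|λ₂/λ₁| = 0.39/1.38 = 0.28261
Need k ≥ ln(10^-3) / ln(0.28261) = -6.9078 / -1.2637 ≈ 5.466
Smallest integer k satisfying the bound: 6

6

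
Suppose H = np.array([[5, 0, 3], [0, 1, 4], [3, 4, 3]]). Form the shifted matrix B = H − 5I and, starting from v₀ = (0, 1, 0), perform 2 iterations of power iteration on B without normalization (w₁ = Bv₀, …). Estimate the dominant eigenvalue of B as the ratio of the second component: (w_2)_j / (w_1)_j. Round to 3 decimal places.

B = H − 5I has rows (0, 0, 3); (0, -4, 4); (3, 4, -2)
w1 = Bv₀ = (0·0 + 0·1 + 3·0; 0·0 + (-4)·1 + 4·0; 3·0 + 4·1 + (-2)·0) = (0, -4, 4)
w2 = Bw1 = (0·0 + 0·(-4) + 3·4; 0·0 + (-4)·(-4) + 4·4; 3·0 + 4·(-4) + (-2)·4) = (12, 32, -24)
Ratio: 32/-4 = -8.000

μ ≈ -8.000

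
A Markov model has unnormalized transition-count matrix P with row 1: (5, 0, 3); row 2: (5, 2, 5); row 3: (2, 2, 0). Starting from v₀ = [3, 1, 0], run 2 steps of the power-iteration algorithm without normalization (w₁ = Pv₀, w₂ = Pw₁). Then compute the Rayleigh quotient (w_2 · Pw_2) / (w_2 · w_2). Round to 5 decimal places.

λ ≈ 7.35758

w1 = Pv₀ = (5·3 + 0·1 + 3·0; 5·3 + 2·1 + 5·0; 2·3 + 2·1 + 0·0) = (15, 17, 8)
w2 = Pw1 = (5·15 + 0·17 + 3·8; 5·15 + 2·17 + 5·8; 2·15 + 2·17 + 0·8) = (99, 149, 64)
Pw2 = (687, 1113, 496)
w2·Pw2 = 99·687 + 149·1113 + 64·496 = 265594; w2·w2 = 99·99 + 149·149 + 64·64 = 36098
λ ≈ 265594/36098 = 7.35758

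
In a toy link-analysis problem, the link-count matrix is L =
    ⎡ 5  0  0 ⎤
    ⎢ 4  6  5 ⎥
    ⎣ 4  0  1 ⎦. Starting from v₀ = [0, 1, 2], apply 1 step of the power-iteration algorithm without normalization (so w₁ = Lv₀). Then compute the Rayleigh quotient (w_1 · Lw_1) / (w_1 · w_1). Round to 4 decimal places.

λ ≈ 6.5385

w1 = Lv₀ = (5·0 + 0·1 + 0·2; 4·0 + 6·1 + 5·2; 4·0 + 0·1 + 1·2) = (0, 16, 2)
Lw1 = (0, 106, 2)
w1·Lw1 = 0·0 + 16·106 + 2·2 = 1700; w1·w1 = 0·0 + 16·16 + 2·2 = 260
λ ≈ 1700/260 = 6.5385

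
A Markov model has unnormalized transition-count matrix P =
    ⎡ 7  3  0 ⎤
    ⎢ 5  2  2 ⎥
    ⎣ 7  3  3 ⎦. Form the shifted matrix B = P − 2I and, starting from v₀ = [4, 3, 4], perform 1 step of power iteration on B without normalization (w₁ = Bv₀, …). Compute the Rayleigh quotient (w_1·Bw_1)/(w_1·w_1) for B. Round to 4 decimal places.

B = P − 2I has rows (5, 3, 0); (5, 0, 2); (7, 3, 1)
w1 = Bv₀ = (29, 28, 41)
Bw1 = (229, 227, 328)
w1·Bw1 = 26445; w1·w1 = 3306; μ ≈ 26445/3306 = 7.9991

μ ≈ 7.9991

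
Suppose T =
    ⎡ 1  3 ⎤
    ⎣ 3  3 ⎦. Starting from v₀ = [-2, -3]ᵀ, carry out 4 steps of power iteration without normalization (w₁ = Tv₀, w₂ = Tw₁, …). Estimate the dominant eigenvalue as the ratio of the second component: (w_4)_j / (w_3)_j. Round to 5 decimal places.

w1 = Tv₀ = (-11, -15)
w2 = Tw1 = (-56, -78)
w3 = Tw2 = (-290, -402)
w4 = Tw3 = (-1496, -2076)
Ratio at component: -2076 / -402 = 5.16418

5.16418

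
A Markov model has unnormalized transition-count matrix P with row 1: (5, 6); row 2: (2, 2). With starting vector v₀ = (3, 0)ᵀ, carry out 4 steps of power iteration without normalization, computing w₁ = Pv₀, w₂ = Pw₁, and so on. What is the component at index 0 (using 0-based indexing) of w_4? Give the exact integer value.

5871

w1 = Pv₀ = (5·3 + 6·0; 2·3 + 2·0) = (15, 6)
w2 = Pw1 = (5·15 + 6·6; 2·15 + 2·6) = (111, 42)
w3 = Pw2 = (807, 306)
w4 = Pw3 = (5871, 2226)
The requested component of w4 is 5871.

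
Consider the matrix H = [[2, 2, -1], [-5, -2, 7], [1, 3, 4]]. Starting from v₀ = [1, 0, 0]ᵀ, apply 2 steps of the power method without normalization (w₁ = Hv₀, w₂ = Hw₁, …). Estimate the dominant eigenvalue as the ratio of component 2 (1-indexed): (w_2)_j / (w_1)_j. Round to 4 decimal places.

w1 = Hv₀ = (2·1 + 2·0 + (-1)·0; (-5)·1 + (-2)·0 + 7·0; 1·1 + 3·0 + 4·0) = (2, -5, 1)
w2 = Hw1 = (2·2 + 2·(-5) + (-1)·1; (-5)·2 + (-2)·(-5) + 7·1; 1·2 + 3·(-5) + 4·1) = (-7, 7, -9)
Ratio at component: 7 / -5 = -1.4000

-1.4000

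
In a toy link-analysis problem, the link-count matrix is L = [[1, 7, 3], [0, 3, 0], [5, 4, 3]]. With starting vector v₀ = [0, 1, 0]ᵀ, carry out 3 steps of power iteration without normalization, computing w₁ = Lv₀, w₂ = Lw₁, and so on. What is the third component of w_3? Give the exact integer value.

w1 = Lv₀ = (7, 3, 4)
w2 = Lw1 = (40, 9, 59)
w3 = Lw2 = (280, 27, 413)
The requested component of w3 is 413.

413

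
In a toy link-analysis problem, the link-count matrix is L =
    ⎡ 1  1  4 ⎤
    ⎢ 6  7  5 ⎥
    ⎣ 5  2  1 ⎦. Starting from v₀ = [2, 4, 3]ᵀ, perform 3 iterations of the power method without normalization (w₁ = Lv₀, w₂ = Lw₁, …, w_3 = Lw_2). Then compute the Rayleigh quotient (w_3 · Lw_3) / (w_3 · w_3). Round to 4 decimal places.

w1 = Lv₀ = (1·2 + 1·4 + 4·3; 6·2 + 7·4 + 5·3; 5·2 + 2·4 + 1·3) = (18, 55, 21)
w2 = Lw1 = (1·18 + 1·55 + 4·21; 6·18 + 7·55 + 5·21; 5·18 + 2·55 + 1·21) = (157, 598, 221)
w3 = Lw2 = (1639, 6233, 2202)
Lw3 = (16680, 64475, 22863)
w3·Lw3 = 1639·16680 + 6233·64475 + 2202·22863 = 479555521; w3·w3 = 1639·1639 + 6233·6233 + 2202·2202 = 46385414
λ ≈ 479555521/46385414 = 10.3385

λ ≈ 10.3385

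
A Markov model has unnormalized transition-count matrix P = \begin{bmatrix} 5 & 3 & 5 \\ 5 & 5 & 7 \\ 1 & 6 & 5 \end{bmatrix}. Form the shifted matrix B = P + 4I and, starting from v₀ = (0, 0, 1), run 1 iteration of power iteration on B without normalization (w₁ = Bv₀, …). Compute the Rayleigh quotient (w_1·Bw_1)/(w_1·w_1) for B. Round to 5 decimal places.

B = P + 4I has rows (9, 3, 5); (5, 9, 7); (1, 6, 9)
w1 = Bv₀ = (9·0 + 3·0 + 5·1; 5·0 + 9·0 + 7·1; 1·0 + 6·0 + 9·1) = (5, 7, 9)
Bw1 = (111, 151, 128)
w1·Bw1 = 2764; w1·w1 = 155; μ ≈ 2764/155 = 17.83226

17.83226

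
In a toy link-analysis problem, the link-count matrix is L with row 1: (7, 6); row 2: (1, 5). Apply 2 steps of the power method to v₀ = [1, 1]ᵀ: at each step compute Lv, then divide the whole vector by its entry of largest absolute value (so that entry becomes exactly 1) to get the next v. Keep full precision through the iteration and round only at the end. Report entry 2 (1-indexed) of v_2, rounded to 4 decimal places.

0.3386

Lv0 = (13.00000, 6.00000); divide by 13.00000 → v1 = (1.00000, 0.46154)
Lv1 = (9.76923, 3.30769); divide by 9.76923 → v2 = (1.00000, 0.33858)
Requested entry of v2: 43/127 = 0.3386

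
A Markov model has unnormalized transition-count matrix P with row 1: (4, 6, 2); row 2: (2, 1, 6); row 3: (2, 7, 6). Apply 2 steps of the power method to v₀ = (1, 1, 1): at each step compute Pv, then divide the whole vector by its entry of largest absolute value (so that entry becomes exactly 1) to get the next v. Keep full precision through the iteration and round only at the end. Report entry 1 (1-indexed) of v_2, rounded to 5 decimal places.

0.74576

Pv0 = (12.000000, 9.000000, 15.000000); divide by 15.000000 → v1 = (0.800000, 0.600000, 1.000000)
Pv1 = (8.800000, 8.200000, 11.800000); divide by 11.800000 → v2 = (0.745763, 0.694915, 1.000000)
Requested entry of v2: 132/177 = 0.74576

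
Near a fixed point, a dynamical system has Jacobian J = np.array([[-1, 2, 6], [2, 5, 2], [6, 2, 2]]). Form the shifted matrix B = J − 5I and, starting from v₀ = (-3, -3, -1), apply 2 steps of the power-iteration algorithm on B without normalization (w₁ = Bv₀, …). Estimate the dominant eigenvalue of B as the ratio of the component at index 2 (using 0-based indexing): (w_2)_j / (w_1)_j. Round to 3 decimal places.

B = J − 5I has rows (-6, 2, 6); (2, 0, 2); (6, 2, -3)
w1 = Bv₀ = ((-6)·(-3) + 2·(-3) + 6·(-1); 2·(-3) + 0·(-3) + 2·(-1); 6·(-3) + 2·(-3) + (-3)·(-1)) = (6, -8, -21)
w2 = Bw1 = ((-6)·6 + 2·(-8) + 6·(-21); 2·6 + 0·(-8) + 2·(-21); 6·6 + 2·(-8) + (-3)·(-21)) = (-178, -30, 83)
Ratio: 83/-21 = -3.952

μ ≈ -3.952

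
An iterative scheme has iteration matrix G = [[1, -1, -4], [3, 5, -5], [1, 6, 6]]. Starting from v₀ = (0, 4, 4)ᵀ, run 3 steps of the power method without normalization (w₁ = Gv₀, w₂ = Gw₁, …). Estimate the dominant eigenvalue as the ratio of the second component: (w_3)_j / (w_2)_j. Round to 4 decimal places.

11.5867

w1 = Gv₀ = (-20, 0, 48)
w2 = Gw1 = (-212, -300, 268)
w3 = Gw2 = (-984, -3476, -404)
Ratio at component: -3476 / -300 = 11.5867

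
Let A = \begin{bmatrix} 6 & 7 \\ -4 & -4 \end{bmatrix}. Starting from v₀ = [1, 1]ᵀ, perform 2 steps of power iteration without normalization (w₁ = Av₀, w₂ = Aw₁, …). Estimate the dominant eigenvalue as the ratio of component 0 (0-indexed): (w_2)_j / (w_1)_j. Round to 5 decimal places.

w1 = Av₀ = (13, -8)
w2 = Aw1 = (22, -20)
Ratio at component: 22 / 13 = 1.69231

λ ≈ 1.69231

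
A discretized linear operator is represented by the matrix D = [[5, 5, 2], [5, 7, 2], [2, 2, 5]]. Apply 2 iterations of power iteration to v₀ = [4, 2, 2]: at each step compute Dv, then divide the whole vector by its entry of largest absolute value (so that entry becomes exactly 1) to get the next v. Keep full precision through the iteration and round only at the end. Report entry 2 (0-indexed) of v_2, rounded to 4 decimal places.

0.5292

Dv0 = (34.00000, 38.00000, 22.00000); divide by 38.00000 → v1 = (0.89474, 1.00000, 0.57895)
Dv1 = (10.63158, 12.63158, 6.68421); divide by 12.63158 → v2 = (0.84167, 1.00000, 0.52917)
Requested entry of v2: 254/480 = 0.5292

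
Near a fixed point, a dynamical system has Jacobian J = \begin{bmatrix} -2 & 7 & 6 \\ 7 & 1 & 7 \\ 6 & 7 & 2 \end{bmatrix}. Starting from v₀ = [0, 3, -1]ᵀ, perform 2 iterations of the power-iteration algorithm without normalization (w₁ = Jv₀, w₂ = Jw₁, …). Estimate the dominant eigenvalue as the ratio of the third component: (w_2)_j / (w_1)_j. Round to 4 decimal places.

w1 = Jv₀ = (15, -4, 19)
w2 = Jw1 = (56, 234, 100)
Ratio at component: 100 / 19 = 5.2632

5.2632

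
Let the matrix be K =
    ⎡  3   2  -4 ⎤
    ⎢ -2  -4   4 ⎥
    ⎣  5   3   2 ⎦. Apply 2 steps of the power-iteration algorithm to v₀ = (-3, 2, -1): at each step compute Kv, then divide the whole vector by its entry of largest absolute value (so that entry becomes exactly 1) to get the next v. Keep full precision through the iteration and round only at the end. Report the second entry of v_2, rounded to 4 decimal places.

Kv0 = (-1.00000, -6.00000, -11.00000); divide by -11.00000 → v1 = (0.09091, 0.54545, 1.00000)
Kv1 = (-2.63636, 1.63636, 4.09091); divide by 4.09091 → v2 = (-0.64444, 0.40000, 1.00000)
Requested entry of v2: -18/-45 = 0.4000

0.4000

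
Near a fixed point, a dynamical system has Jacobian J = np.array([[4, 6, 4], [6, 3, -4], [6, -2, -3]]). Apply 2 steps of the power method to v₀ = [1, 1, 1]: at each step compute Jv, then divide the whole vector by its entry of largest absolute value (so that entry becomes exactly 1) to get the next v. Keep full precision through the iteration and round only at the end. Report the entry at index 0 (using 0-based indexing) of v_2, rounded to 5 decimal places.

0.94737

Jv0 = (14.000000, 5.000000, 1.000000); divide by 14.000000 → v1 = (1.000000, 0.357143, 0.071429)
Jv1 = (6.428571, 6.785714, 5.071429); divide by 6.785714 → v2 = (0.947368, 1.000000, 0.747368)
Requested entry of v2: 90/95 = 0.94737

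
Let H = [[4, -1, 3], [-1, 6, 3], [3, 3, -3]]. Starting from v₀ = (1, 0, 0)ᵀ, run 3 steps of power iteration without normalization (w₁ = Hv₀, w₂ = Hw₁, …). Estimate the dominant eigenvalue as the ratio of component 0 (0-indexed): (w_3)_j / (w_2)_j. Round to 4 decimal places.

w1 = Hv₀ = (4·1 + (-1)·0 + 3·0; (-1)·1 + 6·0 + 3·0; 3·1 + 3·0 + (-3)·0) = (4, -1, 3)
w2 = Hw1 = (4·4 + (-1)·(-1) + 3·3; (-1)·4 + 6·(-1) + 3·3; 3·4 + 3·(-1) + (-3)·3) = (26, -1, 0)
w3 = Hw2 = (105, -32, 75)
Ratio at component: 105 / 26 = 4.0385

λ ≈ 4.0385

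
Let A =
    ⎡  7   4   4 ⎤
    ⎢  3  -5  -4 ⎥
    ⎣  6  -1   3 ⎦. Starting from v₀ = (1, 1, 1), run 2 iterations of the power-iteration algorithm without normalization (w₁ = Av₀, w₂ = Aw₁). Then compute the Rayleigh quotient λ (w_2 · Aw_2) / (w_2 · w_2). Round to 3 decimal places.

w1 = Av₀ = (15, -6, 8)
w2 = Aw1 = (113, 43, 120)
Aw2 = (1443, -356, 995)
w2·Aw2 = 113·1443 + 43·(-356) + 120·995 = 267151; w2·w2 = 113·113 + 43·43 + 120·120 = 29018
λ ≈ 267151/29018 = 9.206

9.206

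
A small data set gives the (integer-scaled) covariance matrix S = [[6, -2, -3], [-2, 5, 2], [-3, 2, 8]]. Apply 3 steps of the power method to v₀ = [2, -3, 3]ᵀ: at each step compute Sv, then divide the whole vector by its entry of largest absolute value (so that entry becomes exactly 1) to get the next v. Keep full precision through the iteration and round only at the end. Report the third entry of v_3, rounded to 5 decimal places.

-0.31650

Sv0 = (9.000000, -13.000000, 12.000000); divide by -13.000000 → v1 = (-0.692308, 1.000000, -0.923077)
Sv1 = (-3.384615, 4.538462, -3.307692); divide by 4.538462 → v2 = (-0.745763, 1.000000, -0.728814)
Sv2 = (-4.288136, 5.033898, -1.593220); divide by 5.033898 → v3 = (-0.851852, 1.000000, -0.316498)
Requested entry of v3: 94/-297 = -0.31650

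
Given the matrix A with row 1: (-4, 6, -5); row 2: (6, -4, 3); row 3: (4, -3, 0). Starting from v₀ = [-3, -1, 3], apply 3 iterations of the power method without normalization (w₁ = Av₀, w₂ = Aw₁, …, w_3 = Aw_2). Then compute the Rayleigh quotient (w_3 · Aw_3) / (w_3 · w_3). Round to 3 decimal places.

-7.214

w1 = Av₀ = (-9, -5, -9)
w2 = Aw1 = (51, -61, -21)
w3 = Aw2 = (-465, 487, 387)
Aw3 = (2847, -3577, -3321)
w3·Aw3 = (-465)·2847 + 487·(-3577) + 387·(-3321) = -4351081; w3·w3 = (-465)·(-465) + 487·487 + 387·387 = 603163
λ ≈ -4351081/603163 = -7.214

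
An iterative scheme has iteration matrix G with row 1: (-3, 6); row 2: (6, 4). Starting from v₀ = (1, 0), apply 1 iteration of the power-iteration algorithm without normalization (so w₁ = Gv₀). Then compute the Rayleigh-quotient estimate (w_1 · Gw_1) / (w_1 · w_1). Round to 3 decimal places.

w1 = Gv₀ = (-3, 6)
Gw1 = (45, 6)
w1·Gw1 = (-3)·45 + 6·6 = -99; w1·w1 = (-3)·(-3) + 6·6 = 45
λ ≈ -99/45 = -2.200

λ ≈ -2.200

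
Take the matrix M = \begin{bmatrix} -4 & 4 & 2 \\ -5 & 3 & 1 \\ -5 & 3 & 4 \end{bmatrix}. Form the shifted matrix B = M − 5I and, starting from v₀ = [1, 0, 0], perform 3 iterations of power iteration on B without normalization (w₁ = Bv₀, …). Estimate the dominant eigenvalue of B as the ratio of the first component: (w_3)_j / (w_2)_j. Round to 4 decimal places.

B = M − 5I has rows (-9, 4, 2); (-5, -2, 1); (-5, 3, -1)
w1 = Bv₀ = ((-9)·1 + 4·0 + 2·0; (-5)·1 + (-2)·0 + 1·0; (-5)·1 + 3·0 + (-1)·0) = (-9, -5, -5)
w2 = Bw1 = ((-9)·(-9) + 4·(-5) + 2·(-5); (-5)·(-9) + (-2)·(-5) + 1·(-5); (-5)·(-9) + 3·(-5) + (-1)·(-5)) = (51, 50, 35)
w3 = Bw2 = (-189, -320, -140)
Ratio: -189/51 = -3.7059

μ ≈ -3.7059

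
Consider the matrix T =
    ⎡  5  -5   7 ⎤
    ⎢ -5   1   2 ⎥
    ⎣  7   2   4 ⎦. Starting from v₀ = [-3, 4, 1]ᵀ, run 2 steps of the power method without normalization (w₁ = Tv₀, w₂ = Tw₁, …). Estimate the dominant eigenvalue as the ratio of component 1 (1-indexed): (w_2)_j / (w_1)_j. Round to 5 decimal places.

λ ≈ 11.00000

w1 = Tv₀ = (-28, 21, -9)
w2 = Tw1 = (-308, 143, -190)
Ratio at component: -308 / -28 = 11.00000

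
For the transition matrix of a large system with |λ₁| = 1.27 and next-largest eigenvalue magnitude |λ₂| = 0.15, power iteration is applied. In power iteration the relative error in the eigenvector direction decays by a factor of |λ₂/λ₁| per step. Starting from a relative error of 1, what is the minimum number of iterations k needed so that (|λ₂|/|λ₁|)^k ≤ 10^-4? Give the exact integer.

5

|λ₂/λ₁| = 0.15/1.27 = 0.11811
Need k ≥ ln(10^-4) / ln(0.11811) = -9.2103 / -2.1361 ≈ 4.312
Smallest integer k satisfying the bound: 5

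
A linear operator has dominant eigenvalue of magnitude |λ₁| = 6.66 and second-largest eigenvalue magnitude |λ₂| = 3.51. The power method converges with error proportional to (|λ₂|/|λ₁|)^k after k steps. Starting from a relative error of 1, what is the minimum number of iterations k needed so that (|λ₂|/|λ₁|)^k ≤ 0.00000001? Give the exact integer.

|λ₂/λ₁| = 3.51/6.66 = 0.52703
Need k ≥ ln(0.00000001) / ln(0.52703) = -18.4207 / -0.6405 ≈ 28.760
Smallest integer k satisfying the bound: 29

29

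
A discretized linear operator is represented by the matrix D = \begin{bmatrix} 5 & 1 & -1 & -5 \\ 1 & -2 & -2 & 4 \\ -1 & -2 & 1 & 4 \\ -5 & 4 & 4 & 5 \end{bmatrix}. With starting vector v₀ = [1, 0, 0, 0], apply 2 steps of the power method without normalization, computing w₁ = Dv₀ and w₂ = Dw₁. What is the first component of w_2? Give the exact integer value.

52

w1 = Dv₀ = (5, 1, -1, -5)
w2 = Dw1 = (52, -15, -28, -50)
The requested component of w2 is 52.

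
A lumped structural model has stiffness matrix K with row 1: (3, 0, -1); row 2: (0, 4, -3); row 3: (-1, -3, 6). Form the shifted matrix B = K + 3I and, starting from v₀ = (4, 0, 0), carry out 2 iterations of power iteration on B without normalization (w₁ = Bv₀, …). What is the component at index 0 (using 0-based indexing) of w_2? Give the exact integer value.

B = K + 3I has rows (6, 0, -1); (0, 7, -3); (-1, -3, 9)
w1 = Bv₀ = (24, 0, -4)
w2 = Bw1 = (148, 12, -60)
Requested component of w2: 148

148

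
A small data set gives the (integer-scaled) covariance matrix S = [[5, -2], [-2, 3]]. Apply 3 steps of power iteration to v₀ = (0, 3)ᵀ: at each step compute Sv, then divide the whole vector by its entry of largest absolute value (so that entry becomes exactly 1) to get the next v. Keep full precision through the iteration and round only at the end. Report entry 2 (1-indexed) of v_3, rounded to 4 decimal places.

-0.6698

Sv0 = (-6.00000, 9.00000); divide by 9.00000 → v1 = (-0.66667, 1.00000)
Sv1 = (-5.33333, 4.33333); divide by -5.33333 → v2 = (1.00000, -0.81250)
Sv2 = (6.62500, -4.43750); divide by 6.62500 → v3 = (1.00000, -0.66981)
Requested entry of v3: 213/-318 = -0.6698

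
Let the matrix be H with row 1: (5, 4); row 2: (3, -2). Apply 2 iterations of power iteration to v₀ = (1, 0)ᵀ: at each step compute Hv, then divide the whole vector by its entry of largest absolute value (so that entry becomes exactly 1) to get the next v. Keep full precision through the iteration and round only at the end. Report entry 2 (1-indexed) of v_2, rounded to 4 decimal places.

0.2432

Hv0 = (5.00000, 3.00000); divide by 5.00000 → v1 = (1.00000, 0.60000)
Hv1 = (7.40000, 1.80000); divide by 7.40000 → v2 = (1.00000, 0.24324)
Requested entry of v2: 9/37 = 0.2432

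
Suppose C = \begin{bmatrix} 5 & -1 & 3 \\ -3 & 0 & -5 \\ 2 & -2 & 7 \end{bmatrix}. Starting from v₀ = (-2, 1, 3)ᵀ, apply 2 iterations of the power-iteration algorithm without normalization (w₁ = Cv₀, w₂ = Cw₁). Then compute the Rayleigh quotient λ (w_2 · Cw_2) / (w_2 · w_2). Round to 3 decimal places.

λ ≈ 9.810

w1 = Cv₀ = (5·(-2) + (-1)·1 + 3·3; (-3)·(-2) + 0·1 + (-5)·3; 2·(-2) + (-2)·1 + 7·3) = (-2, -9, 15)
w2 = Cw1 = (5·(-2) + (-1)·(-9) + 3·15; (-3)·(-2) + 0·(-9) + (-5)·15; 2·(-2) + (-2)·(-9) + 7·15) = (44, -69, 119)
Cw2 = (646, -727, 1059)
w2·Cw2 = 44·646 + (-69)·(-727) + 119·1059 = 204608; w2·w2 = 44·44 + (-69)·(-69) + 119·119 = 20858
λ ≈ 204608/20858 = 9.810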